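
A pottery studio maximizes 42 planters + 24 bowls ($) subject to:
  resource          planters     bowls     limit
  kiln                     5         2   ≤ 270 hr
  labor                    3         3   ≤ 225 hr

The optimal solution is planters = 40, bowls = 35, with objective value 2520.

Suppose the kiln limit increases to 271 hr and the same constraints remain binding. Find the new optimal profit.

Both kiln and labor are binding at x*.
Dual feasibility on the basic columns requires 5·y_kiln + 3·y_labor = 42, 2·y_kiln + 3·y_labor = 24.
Solving: y_kiln = 6, y_labor = 4.
Δz = y_kiln·Δb = 6 × (1) = 6, so new z* = 2520 + 6 = 2526.

2526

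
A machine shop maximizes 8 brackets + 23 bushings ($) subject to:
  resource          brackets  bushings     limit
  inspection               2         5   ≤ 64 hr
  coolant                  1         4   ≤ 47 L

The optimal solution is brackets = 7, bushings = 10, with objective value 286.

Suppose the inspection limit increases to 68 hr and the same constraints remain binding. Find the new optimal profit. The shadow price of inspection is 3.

Δb = 4, so new z* = 286 + (3)·(4) = 286 + 12 = 298.

298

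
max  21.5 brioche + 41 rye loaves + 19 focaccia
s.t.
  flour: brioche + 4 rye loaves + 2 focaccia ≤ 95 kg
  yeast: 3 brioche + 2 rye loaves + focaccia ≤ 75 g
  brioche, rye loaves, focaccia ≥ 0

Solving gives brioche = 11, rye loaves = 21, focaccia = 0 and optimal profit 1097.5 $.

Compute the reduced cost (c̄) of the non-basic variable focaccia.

Check each constraint at x*: flour 95/95 (tight); yeast 75/75 (tight).
The binding rows give the dual system: 1·y_flour + 3·y_yeast = 21.5 and 4·y_flour + 2·y_yeast = 41.
→ y_flour = 8 and y_yeast = 4.5.
Reduced cost of focaccia: c₃ − yᵀa₃ = 19 − (8·2 + 4.5·1) = 19 − 20.5 = -1.5.

-1.5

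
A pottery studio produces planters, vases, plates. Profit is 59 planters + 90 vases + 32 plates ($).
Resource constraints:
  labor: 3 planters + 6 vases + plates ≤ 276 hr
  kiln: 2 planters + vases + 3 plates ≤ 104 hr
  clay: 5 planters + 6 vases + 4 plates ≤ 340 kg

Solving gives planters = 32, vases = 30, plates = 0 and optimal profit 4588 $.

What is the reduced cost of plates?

-4

At the optimum: labor uses 276 of 276 (binding); kiln uses 94 of 104 (slack = 10); clay uses 340 of 340 (binding).
Since kiln is not tight, its dual is 0.
From A_Bᵀ y = c: 3·y_labor + 5·y_clay = 59; 6·y_labor + 6·y_clay = 90.
→ y_labor = 8 and y_clay = 7.
Reduced cost of plates: c₃ − yᵀa₃ = 32 − (8·1 + 7·4) = 32 − 36 = -4.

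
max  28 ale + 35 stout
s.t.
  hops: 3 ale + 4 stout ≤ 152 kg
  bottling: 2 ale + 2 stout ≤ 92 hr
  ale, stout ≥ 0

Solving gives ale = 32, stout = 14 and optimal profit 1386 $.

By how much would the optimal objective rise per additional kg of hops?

7

Both hops and bottling are binding at x*.
From A_Bᵀ y = c: 3·y_hops + 2·y_bottling = 28; 4·y_hops + 2·y_bottling = 35.
This yields shadow prices y_hops = 7, y_bottling = 3.5.
Shadow price of hops = 7.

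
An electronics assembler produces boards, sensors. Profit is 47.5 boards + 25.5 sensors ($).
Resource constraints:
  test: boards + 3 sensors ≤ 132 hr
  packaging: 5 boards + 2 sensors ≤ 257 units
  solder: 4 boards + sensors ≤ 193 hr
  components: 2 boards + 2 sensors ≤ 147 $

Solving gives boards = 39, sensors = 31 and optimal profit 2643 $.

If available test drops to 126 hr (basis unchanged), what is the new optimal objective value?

2628

Binding: test and packaging. Non-binding: solder (6 unused), components (7 unused).
By complementary slackness, y = 0 for the non-binding constraints.
From A_Bᵀ y = c: 1·y_test + 5·y_packaging = 47.5; 3·y_test + 2·y_packaging = 25.5.
→ y_test = 2.5 and y_packaging = 9.
Δz = y_test·Δb = 2.5 × (-6) = -15, so new z* = 2643 − 15 = 2628.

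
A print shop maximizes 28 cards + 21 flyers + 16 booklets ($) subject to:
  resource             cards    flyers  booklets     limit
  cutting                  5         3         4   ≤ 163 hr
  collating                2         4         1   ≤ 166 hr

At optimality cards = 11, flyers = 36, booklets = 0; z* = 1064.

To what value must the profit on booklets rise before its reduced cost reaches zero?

Check each constraint at x*: cutting 163/163 (tight); collating 166/166 (tight).
From A_Bᵀ y = c: 5·y_cutting + 2·y_collating = 28; 3·y_cutting + 4·y_collating = 21.
Solving: y_cutting = 5, y_collating = 1.5.
booklets enters the basis when its profit ≥ yᵀa₃ = 5·4 + 1.5·1 = 21.5.

21.5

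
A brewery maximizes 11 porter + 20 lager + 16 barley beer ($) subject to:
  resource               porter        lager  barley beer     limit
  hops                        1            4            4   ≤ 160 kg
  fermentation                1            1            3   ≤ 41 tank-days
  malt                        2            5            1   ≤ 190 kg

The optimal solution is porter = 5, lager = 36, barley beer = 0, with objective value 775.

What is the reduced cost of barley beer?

-2

Binding: fermentation and malt. Non-binding: hops (11 unused).
By complementary slackness, y = 0 for the non-binding constraint.
Dual feasibility on the basic columns requires 1·y_fermentation + 2·y_malt = 11, 1·y_fermentation + 5·y_malt = 20.
This yields shadow prices y_fermentation = 5, y_malt = 3.
Reduced cost of barley beer: c₃ − yᵀa₃ = 16 − (5·3 + 3·1) = 16 − 18 = -2.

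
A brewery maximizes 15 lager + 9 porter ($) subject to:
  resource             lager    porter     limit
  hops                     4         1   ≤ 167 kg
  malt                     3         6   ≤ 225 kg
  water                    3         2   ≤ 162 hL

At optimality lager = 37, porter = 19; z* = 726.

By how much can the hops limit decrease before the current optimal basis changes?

129.5

Binding constraints: hops, malt. The basis is B = [[4,1],[3,6]] with det 21.
Per unit decrease in hops, x* moves by d = (-0.2857, 0.1429).
The basis stays optimal until lager reaches 0; allowable decrease = 129.5 kg.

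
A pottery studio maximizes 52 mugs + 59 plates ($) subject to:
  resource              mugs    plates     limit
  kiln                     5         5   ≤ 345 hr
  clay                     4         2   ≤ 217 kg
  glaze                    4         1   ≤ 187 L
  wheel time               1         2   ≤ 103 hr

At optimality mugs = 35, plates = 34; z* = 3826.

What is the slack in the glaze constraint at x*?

13

glaze used = 4·35 + 1·34 = 174; slack = 187 − 174 = 13.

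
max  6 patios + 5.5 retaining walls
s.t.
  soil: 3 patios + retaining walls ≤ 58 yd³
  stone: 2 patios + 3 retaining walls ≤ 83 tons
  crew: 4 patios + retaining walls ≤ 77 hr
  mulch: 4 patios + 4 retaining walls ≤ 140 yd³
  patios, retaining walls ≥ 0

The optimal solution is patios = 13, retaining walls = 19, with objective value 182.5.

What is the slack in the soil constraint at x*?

0

soil used = 3·13 + 1·19 = 58; slack = 58 − 58 = 0.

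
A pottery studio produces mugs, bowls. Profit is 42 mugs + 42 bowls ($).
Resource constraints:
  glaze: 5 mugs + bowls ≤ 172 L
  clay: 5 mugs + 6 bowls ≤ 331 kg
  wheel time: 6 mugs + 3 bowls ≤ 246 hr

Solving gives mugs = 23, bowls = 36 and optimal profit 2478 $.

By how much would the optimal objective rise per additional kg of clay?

6

At the optimum: glaze uses 151 of 172 (slack = 21); clay uses 331 of 331 (binding); wheel time uses 246 of 246 (binding).
Since glaze is not tight, its dual is 0.
Dual feasibility on the basic columns requires 5·y_clay + 6·y_wheel time = 42, 6·y_clay + 3·y_wheel time = 42.
Solving: y_clay = 6, y_wheel time = 2.
Shadow price of clay = 6.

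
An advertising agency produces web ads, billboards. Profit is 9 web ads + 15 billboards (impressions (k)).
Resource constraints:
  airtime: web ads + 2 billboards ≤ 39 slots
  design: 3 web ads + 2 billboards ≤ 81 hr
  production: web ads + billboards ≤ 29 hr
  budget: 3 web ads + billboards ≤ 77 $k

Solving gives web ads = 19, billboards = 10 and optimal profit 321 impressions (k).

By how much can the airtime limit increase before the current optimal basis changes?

19

Binding constraints: airtime, production. The basis is B = [[1,2],[1,1]] with det -1.
Per unit increase in airtime, x* moves by d = (-1, 1).
The basis stays optimal until web ads reaches 0; allowable increase = 19 slots.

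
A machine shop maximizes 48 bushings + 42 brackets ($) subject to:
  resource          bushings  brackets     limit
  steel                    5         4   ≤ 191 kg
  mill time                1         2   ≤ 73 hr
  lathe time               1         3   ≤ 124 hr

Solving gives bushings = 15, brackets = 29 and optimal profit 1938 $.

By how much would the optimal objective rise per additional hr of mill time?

3

At the optimum: steel uses 191 of 191 (binding); mill time uses 73 of 73 (binding); lathe time uses 102 of 124 (slack = 22).
Slack constraints have shadow price 0 (complementary slackness).
The binding rows give the dual system: 5·y_steel + 1·y_mill time = 48 and 4·y_steel + 2·y_mill time = 42.
This yields shadow prices y_steel = 9, y_mill time = 3.
Shadow price of mill time = 3.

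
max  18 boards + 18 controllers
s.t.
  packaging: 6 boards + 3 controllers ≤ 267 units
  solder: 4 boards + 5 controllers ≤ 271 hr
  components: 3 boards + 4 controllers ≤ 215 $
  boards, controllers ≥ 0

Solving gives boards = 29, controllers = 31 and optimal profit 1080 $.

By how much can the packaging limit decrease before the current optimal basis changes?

72

Binding constraints: packaging, solder. The basis is B = [[6,3],[4,5]] with det 18.
Per unit decrease in packaging, x* moves by d = (-0.2778, 0.2222).
The basis stays optimal until components becomes binding; allowable decrease = 72 units.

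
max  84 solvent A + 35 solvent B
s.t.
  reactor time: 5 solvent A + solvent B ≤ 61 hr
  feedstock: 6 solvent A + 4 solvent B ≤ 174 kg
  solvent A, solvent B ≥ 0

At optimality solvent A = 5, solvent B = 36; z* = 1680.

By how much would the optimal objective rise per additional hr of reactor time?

At the optimum: reactor time uses 61 of 61 (binding); feedstock uses 174 of 174 (binding).
From A_Bᵀ y = c: 5·y_reactor time + 6·y_feedstock = 84; 1·y_reactor time + 4·y_feedstock = 35.
This yields shadow prices y_reactor time = 9, y_feedstock = 6.5.
Shadow price of reactor time = 9.

9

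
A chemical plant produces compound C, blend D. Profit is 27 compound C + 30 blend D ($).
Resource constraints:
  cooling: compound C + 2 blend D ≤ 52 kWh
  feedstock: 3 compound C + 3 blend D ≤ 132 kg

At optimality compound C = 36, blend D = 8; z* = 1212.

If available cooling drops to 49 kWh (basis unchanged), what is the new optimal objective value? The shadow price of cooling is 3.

Δb = -3, so new z* = 1212 + (3)·(-3) = 1212 − 9 = 1203.

1203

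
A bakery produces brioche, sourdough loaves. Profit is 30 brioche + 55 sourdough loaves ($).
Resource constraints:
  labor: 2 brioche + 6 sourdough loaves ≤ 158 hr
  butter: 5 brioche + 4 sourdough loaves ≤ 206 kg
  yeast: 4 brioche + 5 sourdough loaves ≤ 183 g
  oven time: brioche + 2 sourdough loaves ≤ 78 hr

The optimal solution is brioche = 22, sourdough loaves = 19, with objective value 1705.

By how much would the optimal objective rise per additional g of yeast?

Binding: labor and yeast. Non-binding: butter (20 unused), oven time (18 unused).
Since butter, oven time are not tight, their duals are 0.
Dual feasibility on the basic columns requires 2·y_labor + 4·y_yeast = 30, 6·y_labor + 5·y_yeast = 55.
Solving: y_labor = 5, y_yeast = 5.
Shadow price of yeast = 5.

5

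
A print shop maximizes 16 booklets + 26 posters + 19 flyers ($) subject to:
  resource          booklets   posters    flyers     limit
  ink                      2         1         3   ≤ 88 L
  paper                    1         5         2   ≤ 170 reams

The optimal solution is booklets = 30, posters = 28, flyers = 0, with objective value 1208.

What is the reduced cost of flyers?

At the optimum: ink uses 88 of 88 (binding); paper uses 170 of 170 (binding).
From A_Bᵀ y = c: 2·y_ink + 1·y_paper = 16; 1·y_ink + 5·y_paper = 26.
Solving: y_ink = 6, y_paper = 4.
Reduced cost of flyers: c₃ − yᵀa₃ = 19 − (6·3 + 4·2) = 19 − 26 = -7.

-7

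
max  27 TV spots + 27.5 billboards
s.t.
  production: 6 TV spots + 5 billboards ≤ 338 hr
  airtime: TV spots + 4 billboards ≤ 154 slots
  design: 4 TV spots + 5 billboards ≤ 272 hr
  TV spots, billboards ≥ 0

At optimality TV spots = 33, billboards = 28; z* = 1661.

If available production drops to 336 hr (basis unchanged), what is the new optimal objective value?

1656

Binding: production and design. Non-binding: airtime (9 unused).
Since airtime is not tight, its dual is 0.
Dual feasibility on the basic columns requires 6·y_production + 4·y_design = 27, 5·y_production + 5·y_design = 27.5.
→ y_production = 2.5 and y_design = 3.
Δz = y_production·Δb = 2.5 × (-2) = -5, so new z* = 1661 − 5 = 1656.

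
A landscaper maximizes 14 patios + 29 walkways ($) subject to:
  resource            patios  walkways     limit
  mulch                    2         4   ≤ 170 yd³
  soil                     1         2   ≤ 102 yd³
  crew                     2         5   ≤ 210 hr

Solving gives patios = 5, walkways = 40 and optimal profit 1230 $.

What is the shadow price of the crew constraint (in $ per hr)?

Binding: mulch and crew. Non-binding: soil (17 unused).
By complementary slackness, y = 0 for the non-binding constraint.
Dual feasibility on the basic columns requires 2·y_mulch + 2·y_crew = 14, 4·y_mulch + 5·y_crew = 29.
This yields shadow prices y_mulch = 6, y_crew = 1.
Shadow price of crew = 1.

1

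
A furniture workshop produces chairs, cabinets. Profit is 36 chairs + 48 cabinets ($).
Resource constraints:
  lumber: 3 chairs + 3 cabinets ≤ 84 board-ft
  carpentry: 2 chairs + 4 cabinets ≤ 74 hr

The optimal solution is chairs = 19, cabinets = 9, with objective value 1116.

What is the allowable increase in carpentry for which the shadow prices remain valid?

Binding constraints: lumber, carpentry. The basis is B = [[3,3],[2,4]] with det 6.
Per unit increase in carpentry, x* moves by d = (-0.5, 0.5).
The basis stays optimal until chairs reaches 0; allowable increase = 38 hr.

38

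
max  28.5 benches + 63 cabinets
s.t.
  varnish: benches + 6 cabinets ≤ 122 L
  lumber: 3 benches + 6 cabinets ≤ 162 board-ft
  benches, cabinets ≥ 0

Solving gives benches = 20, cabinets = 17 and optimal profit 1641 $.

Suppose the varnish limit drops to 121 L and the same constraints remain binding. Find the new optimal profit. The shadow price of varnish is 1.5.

Δb = -1, so new z* = 1641 + (1.5)·(-1) = 1641 − 1.5 = 1639.5.

1639.5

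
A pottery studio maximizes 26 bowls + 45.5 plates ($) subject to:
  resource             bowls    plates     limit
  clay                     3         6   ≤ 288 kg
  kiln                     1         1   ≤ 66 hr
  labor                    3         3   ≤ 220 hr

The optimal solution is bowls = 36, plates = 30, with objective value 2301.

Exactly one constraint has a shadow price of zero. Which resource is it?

clay: 288/288 (binding)
kiln: 66/66 (binding)
labor: 198/220 (slack 22)
By complementary slackness, a constraint with positive slack has shadow price 0 → labor.

labor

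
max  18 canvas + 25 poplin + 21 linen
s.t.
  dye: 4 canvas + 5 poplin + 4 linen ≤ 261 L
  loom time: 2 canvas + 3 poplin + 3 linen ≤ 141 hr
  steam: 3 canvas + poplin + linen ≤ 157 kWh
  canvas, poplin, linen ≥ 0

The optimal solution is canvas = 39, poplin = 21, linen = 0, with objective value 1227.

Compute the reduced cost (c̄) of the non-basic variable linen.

-2

At the optimum: dye uses 261 of 261 (binding); loom time uses 141 of 141 (binding); steam uses 138 of 157 (slack = 19).
Since steam is not tight, its dual is 0.
The binding rows give the dual system: 4·y_dye + 2·y_loom time = 18 and 5·y_dye + 3·y_loom time = 25.
Solving: y_dye = 2, y_loom time = 5.
Reduced cost of linen: c₃ − yᵀa₃ = 21 − (2·4 + 5·3) = 21 − 23 = -2.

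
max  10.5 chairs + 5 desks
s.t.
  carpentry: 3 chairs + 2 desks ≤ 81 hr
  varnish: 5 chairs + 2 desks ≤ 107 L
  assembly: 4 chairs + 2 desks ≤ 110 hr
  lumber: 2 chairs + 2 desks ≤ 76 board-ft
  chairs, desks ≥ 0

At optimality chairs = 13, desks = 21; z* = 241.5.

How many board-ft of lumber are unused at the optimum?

lumber used = 2·13 + 2·21 = 68; slack = 76 − 68 = 8.

8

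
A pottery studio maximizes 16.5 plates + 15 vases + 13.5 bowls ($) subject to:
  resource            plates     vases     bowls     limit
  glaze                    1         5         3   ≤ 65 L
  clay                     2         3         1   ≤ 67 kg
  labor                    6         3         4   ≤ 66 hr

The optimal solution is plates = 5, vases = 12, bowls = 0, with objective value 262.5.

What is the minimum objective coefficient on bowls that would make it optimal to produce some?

14.5

At the optimum: glaze uses 65 of 65 (binding); clay uses 46 of 67 (slack = 21); labor uses 66 of 66 (binding).
By complementary slackness, y = 0 for the non-binding constraint.
From A_Bᵀ y = c: 1·y_glaze + 6·y_labor = 16.5; 5·y_glaze + 3·y_labor = 15.
This yields shadow prices y_glaze = 1.5, y_labor = 2.5.
bowls enters the basis when its profit ≥ yᵀa₃ = 1.5·3 + 2.5·4 = 14.5.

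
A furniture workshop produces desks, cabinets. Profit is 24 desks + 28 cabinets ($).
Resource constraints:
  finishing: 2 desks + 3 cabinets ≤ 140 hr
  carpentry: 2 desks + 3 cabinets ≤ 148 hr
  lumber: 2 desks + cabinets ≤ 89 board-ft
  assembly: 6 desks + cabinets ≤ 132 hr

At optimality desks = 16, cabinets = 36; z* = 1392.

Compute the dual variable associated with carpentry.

Check each constraint at x*: finishing 140/140 (tight); carpentry 140/148 (slack 8); lumber 68/89 (slack 21); assembly 132/132 (tight).
By complementary slackness, y = 0 for the non-binding constraints.
From A_Bᵀ y = c: 2·y_finishing + 6·y_assembly = 24; 3·y_finishing + 1·y_assembly = 28.
→ y_finishing = 9 and y_assembly = 1.
Shadow price of carpentry = 0.

0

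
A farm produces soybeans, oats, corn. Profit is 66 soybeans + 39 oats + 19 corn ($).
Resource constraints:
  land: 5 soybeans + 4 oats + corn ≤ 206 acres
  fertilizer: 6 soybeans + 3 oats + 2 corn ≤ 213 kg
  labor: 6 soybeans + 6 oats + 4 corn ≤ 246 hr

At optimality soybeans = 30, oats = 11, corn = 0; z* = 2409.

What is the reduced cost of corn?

-7

Binding: fertilizer and labor. Non-binding: land (12 unused).
Slack constraints have shadow price 0 (complementary slackness).
The binding rows give the dual system: 6·y_fertilizer + 6·y_labor = 66 and 3·y_fertilizer + 6·y_labor = 39.
Solving: y_fertilizer = 9, y_labor = 2.
Reduced cost of corn: c₃ − yᵀa₃ = 19 − (9·2 + 2·4) = 19 − 26 = -7.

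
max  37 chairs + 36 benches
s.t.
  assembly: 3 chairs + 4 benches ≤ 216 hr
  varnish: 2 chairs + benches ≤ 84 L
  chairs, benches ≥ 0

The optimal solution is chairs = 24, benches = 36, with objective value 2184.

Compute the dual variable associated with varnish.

Check each constraint at x*: assembly 216/216 (tight); varnish 84/84 (tight).
Dual feasibility on the basic columns requires 3·y_assembly + 2·y_varnish = 37, 4·y_assembly + 1·y_varnish = 36.
Solving: y_assembly = 7, y_varnish = 8.
Shadow price of varnish = 8.

8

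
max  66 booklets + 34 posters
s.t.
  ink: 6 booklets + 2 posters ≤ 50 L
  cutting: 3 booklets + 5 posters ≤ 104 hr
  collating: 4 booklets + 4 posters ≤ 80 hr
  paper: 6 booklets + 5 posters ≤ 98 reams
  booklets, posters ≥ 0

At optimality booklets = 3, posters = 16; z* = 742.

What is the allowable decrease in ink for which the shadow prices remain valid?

Binding constraints: ink, paper. The basis is B = [[6,2],[6,5]] with det 18.
Per unit decrease in ink, x* moves by d = (-0.2778, 0.3333).
The basis stays optimal until booklets reaches 0; allowable decrease = 10.8 L.

10.8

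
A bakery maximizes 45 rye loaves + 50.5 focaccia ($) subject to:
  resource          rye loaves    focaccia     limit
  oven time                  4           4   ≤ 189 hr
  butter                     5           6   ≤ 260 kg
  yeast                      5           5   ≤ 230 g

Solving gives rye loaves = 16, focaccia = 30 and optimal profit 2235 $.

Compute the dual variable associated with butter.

5.5

Binding: butter and yeast. Non-binding: oven time (5 unused).
By complementary slackness, y = 0 for the non-binding constraint.
The binding rows give the dual system: 5·y_butter + 5·y_yeast = 45 and 6·y_butter + 5·y_yeast = 50.5.
Solving: y_butter = 5.5, y_yeast = 3.5.
Shadow price of butter = 5.5.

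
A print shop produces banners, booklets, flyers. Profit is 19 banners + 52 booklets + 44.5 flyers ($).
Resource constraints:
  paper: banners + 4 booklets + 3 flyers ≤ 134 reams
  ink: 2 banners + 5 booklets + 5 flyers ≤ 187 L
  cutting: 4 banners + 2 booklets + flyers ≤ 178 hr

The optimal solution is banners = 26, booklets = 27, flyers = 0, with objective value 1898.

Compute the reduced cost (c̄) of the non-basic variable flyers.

-4.5

At the optimum: paper uses 134 of 134 (binding); ink uses 187 of 187 (binding); cutting uses 158 of 178 (slack = 20).
By complementary slackness, y = 0 for the non-binding constraint.
From A_Bᵀ y = c: 1·y_paper + 2·y_ink = 19; 4·y_paper + 5·y_ink = 52.
Solving: y_paper = 3, y_ink = 8.
Reduced cost of flyers: c₃ − yᵀa₃ = 44.5 − (3·3 + 8·5) = 44.5 − 49 = -4.5.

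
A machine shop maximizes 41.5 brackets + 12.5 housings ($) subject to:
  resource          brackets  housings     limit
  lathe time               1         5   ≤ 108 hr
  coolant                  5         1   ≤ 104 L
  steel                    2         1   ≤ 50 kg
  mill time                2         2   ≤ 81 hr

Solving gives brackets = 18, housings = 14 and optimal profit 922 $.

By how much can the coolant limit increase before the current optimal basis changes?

Binding constraints: coolant, steel. The basis is B = [[5,1],[2,1]] with det 3.
Per unit increase in coolant, x* moves by d = (0.3333, -0.6667).
The basis stays optimal until housings reaches 0; allowable increase = 21 L.

21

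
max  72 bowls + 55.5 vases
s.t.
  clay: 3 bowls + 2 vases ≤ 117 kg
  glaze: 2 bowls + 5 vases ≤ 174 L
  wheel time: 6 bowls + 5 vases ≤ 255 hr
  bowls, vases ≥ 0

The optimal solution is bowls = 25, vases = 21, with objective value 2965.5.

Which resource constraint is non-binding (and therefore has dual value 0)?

clay: 117/117 (binding)
glaze: 155/174 (slack 19)
wheel time: 255/255 (binding)
By complementary slackness, a constraint with positive slack has shadow price 0 → glaze.

glaze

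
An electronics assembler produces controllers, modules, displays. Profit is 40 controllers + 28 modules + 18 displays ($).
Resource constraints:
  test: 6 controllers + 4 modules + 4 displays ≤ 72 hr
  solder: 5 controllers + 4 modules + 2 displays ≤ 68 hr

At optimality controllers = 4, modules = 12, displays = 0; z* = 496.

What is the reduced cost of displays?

Both test and solder are binding at x*.
From A_Bᵀ y = c: 6·y_test + 5·y_solder = 40; 4·y_test + 4·y_solder = 28.
→ y_test = 5 and y_solder = 2.
Reduced cost of displays: c₃ − yᵀa₃ = 18 − (5·4 + 2·2) = 18 − 24 = -6.

-6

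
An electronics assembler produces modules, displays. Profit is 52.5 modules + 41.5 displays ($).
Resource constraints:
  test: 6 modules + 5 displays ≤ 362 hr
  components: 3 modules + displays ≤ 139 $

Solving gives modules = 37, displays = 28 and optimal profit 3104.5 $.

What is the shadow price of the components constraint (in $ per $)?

At the optimum: test uses 362 of 362 (binding); components uses 139 of 139 (binding).
Dual feasibility on the basic columns requires 6·y_test + 3·y_components = 52.5, 5·y_test + 1·y_components = 41.5.
→ y_test = 8 and y_components = 1.5.
Shadow price of components = 1.5.

1.5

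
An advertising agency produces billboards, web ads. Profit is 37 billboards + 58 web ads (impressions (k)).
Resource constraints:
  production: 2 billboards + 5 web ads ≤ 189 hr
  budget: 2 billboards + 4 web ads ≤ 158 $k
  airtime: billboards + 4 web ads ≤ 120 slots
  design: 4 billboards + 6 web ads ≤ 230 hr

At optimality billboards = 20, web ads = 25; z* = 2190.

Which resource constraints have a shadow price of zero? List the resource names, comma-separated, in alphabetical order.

budget, production

production: 165/189 (slack 24)
budget: 140/158 (slack 18)
airtime: 120/120 (binding)
design: 230/230 (binding)
By complementary slackness, a constraint with positive slack has shadow price 0 → budget, production.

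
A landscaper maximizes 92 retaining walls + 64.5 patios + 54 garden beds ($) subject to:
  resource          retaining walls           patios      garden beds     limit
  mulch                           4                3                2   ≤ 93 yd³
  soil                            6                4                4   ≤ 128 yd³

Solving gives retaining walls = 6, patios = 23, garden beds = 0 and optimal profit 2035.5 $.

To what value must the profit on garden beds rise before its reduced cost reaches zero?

Check each constraint at x*: mulch 93/93 (tight); soil 128/128 (tight).
Dual feasibility on the basic columns requires 4·y_mulch + 6·y_soil = 92, 3·y_mulch + 4·y_soil = 64.5.
Solving: y_mulch = 9.5, y_soil = 9.
garden beds enters the basis when its profit ≥ yᵀa₃ = 9.5·2 + 9·4 = 55.

55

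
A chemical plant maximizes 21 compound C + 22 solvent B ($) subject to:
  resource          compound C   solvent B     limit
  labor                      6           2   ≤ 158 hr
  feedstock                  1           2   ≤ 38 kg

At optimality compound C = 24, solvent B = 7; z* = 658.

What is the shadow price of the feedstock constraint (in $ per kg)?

Check each constraint at x*: labor 158/158 (tight); feedstock 38/38 (tight).
Dual feasibility on the basic columns requires 6·y_labor + 1·y_feedstock = 21, 2·y_labor + 2·y_feedstock = 22.
This yields shadow prices y_labor = 2, y_feedstock = 9.
Shadow price of feedstock = 9.

9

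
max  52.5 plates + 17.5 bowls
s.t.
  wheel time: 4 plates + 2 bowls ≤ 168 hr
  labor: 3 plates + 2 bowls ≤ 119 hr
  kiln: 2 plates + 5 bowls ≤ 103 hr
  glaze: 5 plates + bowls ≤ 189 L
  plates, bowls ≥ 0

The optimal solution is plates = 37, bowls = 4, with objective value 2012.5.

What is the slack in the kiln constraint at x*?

kiln used = 2·37 + 5·4 = 94; slack = 103 − 94 = 9.

9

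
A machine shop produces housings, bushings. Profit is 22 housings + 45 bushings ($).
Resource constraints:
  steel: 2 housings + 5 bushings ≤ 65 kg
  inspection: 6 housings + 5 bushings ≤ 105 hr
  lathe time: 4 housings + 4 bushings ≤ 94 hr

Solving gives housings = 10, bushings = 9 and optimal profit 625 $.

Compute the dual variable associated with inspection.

1

Binding: steel and inspection. Non-binding: lathe time (18 unused).
By complementary slackness, y = 0 for the non-binding constraint.
Dual feasibility on the basic columns requires 2·y_steel + 6·y_inspection = 22, 5·y_steel + 5·y_inspection = 45.
→ y_steel = 8 and y_inspection = 1.
Shadow price of inspection = 1.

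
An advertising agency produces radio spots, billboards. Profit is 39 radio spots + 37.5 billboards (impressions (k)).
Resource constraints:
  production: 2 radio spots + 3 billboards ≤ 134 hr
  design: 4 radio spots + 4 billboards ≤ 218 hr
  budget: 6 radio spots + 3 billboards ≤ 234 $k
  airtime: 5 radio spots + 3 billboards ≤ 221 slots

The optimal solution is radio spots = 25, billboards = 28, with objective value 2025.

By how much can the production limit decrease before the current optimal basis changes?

56

Binding constraints: production, budget. The basis is B = [[2,3],[6,3]] with det -12.
Per unit decrease in production, x* moves by d = (0.25, -0.5).
The basis stays optimal until billboards reaches 0; allowable decrease = 56 hr.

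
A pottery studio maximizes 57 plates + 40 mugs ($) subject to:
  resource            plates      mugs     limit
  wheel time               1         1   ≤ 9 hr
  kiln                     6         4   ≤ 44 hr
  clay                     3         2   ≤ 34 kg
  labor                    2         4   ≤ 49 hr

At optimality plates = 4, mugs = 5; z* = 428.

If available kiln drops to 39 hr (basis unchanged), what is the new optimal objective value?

Binding: wheel time and kiln. Non-binding: clay (12 unused), labor (21 unused).
Since clay, labor are not tight, their duals are 0.
From A_Bᵀ y = c: 1·y_wheel time + 6·y_kiln = 57; 1·y_wheel time + 4·y_kiln = 40.
This yields shadow prices y_wheel time = 6, y_kiln = 8.5.
Δz = y_kiln·Δb = 8.5 × (-5) = -42.5, so new z* = 428 − 42.5 = 385.5.

385.5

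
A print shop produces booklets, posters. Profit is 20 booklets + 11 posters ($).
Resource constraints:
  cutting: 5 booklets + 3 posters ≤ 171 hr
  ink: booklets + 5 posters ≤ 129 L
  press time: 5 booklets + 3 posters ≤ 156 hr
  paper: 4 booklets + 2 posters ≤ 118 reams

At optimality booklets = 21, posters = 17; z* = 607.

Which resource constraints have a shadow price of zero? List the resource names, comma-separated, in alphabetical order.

cutting, ink

cutting: 156/171 (slack 15)
ink: 106/129 (slack 23)
press time: 156/156 (binding)
paper: 118/118 (binding)
By complementary slackness, a constraint with positive slack has shadow price 0 → cutting, ink.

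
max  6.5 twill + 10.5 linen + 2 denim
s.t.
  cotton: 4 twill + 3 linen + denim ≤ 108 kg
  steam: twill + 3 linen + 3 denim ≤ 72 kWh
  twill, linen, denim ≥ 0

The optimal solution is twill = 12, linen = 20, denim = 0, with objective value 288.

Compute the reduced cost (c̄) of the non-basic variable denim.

Both cotton and steam are binding at x*.
From A_Bᵀ y = c: 4·y_cotton + 1·y_steam = 6.5; 3·y_cotton + 3·y_steam = 10.5.
This yields shadow prices y_cotton = 1, y_steam = 2.5.
Reduced cost of denim: c₃ − yᵀa₃ = 2 − (1·1 + 2.5·3) = 2 − 8.5 = -6.5.

-6.5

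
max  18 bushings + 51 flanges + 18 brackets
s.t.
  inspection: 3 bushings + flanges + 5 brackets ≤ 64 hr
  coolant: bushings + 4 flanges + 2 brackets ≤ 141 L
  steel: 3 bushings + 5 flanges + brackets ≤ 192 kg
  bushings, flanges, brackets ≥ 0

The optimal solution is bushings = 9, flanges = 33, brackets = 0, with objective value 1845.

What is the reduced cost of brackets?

At the optimum: inspection uses 60 of 64 (slack = 4); coolant uses 141 of 141 (binding); steel uses 192 of 192 (binding).
Slack constraints have shadow price 0 (complementary slackness).
Dual feasibility on the basic columns requires 1·y_coolant + 3·y_steel = 18, 4·y_coolant + 5·y_steel = 51.
Solving: y_coolant = 9, y_steel = 3.
Reduced cost of brackets: c₃ − yᵀa₃ = 18 − (9·2 + 3·1) = 18 − 21 = -3.

-3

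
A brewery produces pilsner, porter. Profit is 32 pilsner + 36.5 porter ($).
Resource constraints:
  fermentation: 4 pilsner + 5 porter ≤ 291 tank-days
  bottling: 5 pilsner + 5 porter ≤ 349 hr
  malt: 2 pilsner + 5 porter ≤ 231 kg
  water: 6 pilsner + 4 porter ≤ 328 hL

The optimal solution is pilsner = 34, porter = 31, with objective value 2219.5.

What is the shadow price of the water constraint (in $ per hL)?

Binding: fermentation and water. Non-binding: bottling (24 unused), malt (8 unused).
Since bottling, malt are not tight, their duals are 0.
From A_Bᵀ y = c: 4·y_fermentation + 6·y_water = 32; 5·y_fermentation + 4·y_water = 36.5.
This yields shadow prices y_fermentation = 6.5, y_water = 1.
Shadow price of water = 1.

1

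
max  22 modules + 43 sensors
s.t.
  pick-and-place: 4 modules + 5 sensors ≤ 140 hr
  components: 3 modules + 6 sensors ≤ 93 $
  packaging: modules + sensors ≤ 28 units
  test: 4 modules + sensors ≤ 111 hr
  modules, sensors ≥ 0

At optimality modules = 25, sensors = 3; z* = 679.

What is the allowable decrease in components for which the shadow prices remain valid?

8

Binding constraints: components, packaging. The basis is B = [[3,6],[1,1]] with det -3.
Per unit decrease in components, x* moves by d = (0.3333, -0.3333).
The basis stays optimal until test becomes binding; allowable decrease = 8 $.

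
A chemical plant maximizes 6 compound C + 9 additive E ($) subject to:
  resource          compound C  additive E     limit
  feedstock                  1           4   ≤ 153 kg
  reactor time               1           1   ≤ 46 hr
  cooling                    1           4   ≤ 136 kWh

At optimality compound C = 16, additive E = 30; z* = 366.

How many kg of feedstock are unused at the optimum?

17

feedstock used = 1·16 + 4·30 = 136; slack = 153 − 136 = 17.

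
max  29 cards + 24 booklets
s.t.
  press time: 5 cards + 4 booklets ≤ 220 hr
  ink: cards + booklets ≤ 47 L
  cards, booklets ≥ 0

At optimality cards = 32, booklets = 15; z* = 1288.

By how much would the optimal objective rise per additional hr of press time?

5

Both press time and ink are binding at x*.
Dual feasibility on the basic columns requires 5·y_press time + 1·y_ink = 29, 4·y_press time + 1·y_ink = 24.
Solving: y_press time = 5, y_ink = 4.
Shadow price of press time = 5.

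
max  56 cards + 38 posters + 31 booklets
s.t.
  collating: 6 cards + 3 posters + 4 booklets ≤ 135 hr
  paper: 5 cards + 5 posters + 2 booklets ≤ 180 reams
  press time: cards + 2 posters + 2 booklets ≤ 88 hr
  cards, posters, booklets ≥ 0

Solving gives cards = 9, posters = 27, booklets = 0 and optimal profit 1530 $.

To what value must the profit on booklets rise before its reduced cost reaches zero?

32

At the optimum: collating uses 135 of 135 (binding); paper uses 180 of 180 (binding); press time uses 63 of 88 (slack = 25).
By complementary slackness, y = 0 for the non-binding constraint.
The binding rows give the dual system: 6·y_collating + 5·y_paper = 56 and 3·y_collating + 5·y_paper = 38.
Solving: y_collating = 6, y_paper = 4.
booklets enters the basis when its profit ≥ yᵀa₃ = 6·4 + 4·2 = 32.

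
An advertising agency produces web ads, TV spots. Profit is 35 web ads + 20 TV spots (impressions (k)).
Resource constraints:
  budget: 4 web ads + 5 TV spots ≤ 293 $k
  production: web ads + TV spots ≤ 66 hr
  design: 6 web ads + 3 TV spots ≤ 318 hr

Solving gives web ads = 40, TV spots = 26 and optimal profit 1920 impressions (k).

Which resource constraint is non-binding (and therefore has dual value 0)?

budget: 290/293 (slack 3)
production: 66/66 (binding)
design: 318/318 (binding)
By complementary slackness, a constraint with positive slack has shadow price 0 → budget.

budget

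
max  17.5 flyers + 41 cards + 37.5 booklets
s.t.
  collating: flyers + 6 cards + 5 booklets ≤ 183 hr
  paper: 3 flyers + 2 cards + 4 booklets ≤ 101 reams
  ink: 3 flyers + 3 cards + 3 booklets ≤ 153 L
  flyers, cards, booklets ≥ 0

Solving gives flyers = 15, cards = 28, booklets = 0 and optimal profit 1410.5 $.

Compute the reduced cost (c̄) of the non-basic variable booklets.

At the optimum: collating uses 183 of 183 (binding); paper uses 101 of 101 (binding); ink uses 129 of 153 (slack = 24).
Slack constraints have shadow price 0 (complementary slackness).
The binding rows give the dual system: 1·y_collating + 3·y_paper = 17.5 and 6·y_collating + 2·y_paper = 41.
This yields shadow prices y_collating = 5.5, y_paper = 4.
Reduced cost of booklets: c₃ − yᵀa₃ = 37.5 − (5.5·5 + 4·4) = 37.5 − 43.5 = -6.

-6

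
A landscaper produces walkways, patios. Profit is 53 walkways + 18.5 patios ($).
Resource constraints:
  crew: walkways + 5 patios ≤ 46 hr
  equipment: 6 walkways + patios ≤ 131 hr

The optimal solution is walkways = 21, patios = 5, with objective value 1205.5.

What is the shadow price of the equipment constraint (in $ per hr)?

At the optimum: crew uses 46 of 46 (binding); equipment uses 131 of 131 (binding).
The binding rows give the dual system: 1·y_crew + 6·y_equipment = 53 and 5·y_crew + 1·y_equipment = 18.5.
→ y_crew = 2 and y_equipment = 8.5.
Shadow price of equipment = 8.5.

8.5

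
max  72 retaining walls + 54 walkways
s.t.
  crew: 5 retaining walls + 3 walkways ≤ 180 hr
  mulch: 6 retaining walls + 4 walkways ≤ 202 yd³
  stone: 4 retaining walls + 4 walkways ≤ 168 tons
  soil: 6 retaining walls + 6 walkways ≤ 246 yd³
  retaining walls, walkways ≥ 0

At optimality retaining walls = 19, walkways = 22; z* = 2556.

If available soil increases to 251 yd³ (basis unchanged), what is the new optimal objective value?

At the optimum: crew uses 161 of 180 (slack = 19); mulch uses 202 of 202 (binding); stone uses 164 of 168 (slack = 4); soil uses 246 of 246 (binding).
Since crew, stone are not tight, their duals are 0.
The binding rows give the dual system: 6·y_mulch + 6·y_soil = 72 and 4·y_mulch + 6·y_soil = 54.
Solving: y_mulch = 9, y_soil = 3.
Δz = y_soil·Δb = 3 × (5) = 15, so new z* = 2556 + 15 = 2571.

2571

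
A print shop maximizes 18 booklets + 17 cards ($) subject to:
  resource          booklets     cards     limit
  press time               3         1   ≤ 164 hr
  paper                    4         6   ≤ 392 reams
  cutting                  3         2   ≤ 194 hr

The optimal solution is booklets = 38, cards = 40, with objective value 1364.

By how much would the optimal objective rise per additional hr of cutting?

Check each constraint at x*: press time 154/164 (slack 10); paper 392/392 (tight); cutting 194/194 (tight).
Since press time is not tight, its dual is 0.
The binding rows give the dual system: 4·y_paper + 3·y_cutting = 18 and 6·y_paper + 2·y_cutting = 17.
→ y_paper = 1.5 and y_cutting = 4.
Shadow price of cutting = 4.

4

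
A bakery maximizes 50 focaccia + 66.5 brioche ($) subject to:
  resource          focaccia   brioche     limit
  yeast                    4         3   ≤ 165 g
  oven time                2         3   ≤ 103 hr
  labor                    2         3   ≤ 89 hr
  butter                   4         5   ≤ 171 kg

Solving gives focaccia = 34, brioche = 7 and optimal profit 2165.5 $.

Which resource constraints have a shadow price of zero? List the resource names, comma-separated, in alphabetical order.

yeast: 157/165 (slack 8)
oven time: 89/103 (slack 14)
labor: 89/89 (binding)
butter: 171/171 (binding)
By complementary slackness, a constraint with positive slack has shadow price 0 → oven time, yeast.

oven time, yeast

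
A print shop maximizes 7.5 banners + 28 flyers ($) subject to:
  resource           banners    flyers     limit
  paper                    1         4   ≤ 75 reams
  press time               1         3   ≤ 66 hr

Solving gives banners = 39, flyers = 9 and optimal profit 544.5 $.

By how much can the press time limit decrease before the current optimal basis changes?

Binding constraints: paper, press time. The basis is B = [[1,4],[1,3]] with det -1.
Per unit decrease in press time, x* moves by d = (-4, 1).
The basis stays optimal until banners reaches 0; allowable decrease = 9.75 hr.

9.75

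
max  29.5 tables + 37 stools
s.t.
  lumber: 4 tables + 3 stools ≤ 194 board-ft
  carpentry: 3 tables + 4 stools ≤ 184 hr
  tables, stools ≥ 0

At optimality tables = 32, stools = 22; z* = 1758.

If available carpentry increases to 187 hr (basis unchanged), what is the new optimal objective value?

1783.5

At the optimum: lumber uses 194 of 194 (binding); carpentry uses 184 of 184 (binding).
The binding rows give the dual system: 4·y_lumber + 3·y_carpentry = 29.5 and 3·y_lumber + 4·y_carpentry = 37.
Solving: y_lumber = 1, y_carpentry = 8.5.
Δz = y_carpentry·Δb = 8.5 × (3) = 25.5, so new z* = 1758 + 25.5 = 1783.5.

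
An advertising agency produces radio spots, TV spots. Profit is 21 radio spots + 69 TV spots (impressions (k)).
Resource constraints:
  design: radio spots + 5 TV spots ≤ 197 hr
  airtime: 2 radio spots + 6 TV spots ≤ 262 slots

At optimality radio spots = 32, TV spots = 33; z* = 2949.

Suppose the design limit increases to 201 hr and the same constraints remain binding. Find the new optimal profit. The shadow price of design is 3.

2961

Δb = 4, so new z* = 2949 + (3)·(4) = 2949 + 12 = 2961.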